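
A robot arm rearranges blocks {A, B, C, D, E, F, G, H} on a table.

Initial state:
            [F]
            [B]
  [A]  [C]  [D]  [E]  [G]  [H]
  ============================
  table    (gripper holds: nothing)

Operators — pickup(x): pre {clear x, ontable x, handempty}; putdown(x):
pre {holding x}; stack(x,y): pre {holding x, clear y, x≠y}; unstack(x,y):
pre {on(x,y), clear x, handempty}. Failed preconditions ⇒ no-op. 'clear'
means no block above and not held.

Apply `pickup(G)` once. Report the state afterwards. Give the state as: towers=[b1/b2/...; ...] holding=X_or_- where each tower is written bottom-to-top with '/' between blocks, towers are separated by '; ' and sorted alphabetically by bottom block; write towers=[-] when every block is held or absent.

before: towers=[A; C; D/B/F; E; G; H] holding=-
pre[pickup(G)]: clear(G) ok, ontable(G) ok, handempty ok
all met → apply pickup(G)
after:  towers=[A; C; D/B/F; E; H] holding=G

towers=[A; C; D/B/F; E; H] holding=G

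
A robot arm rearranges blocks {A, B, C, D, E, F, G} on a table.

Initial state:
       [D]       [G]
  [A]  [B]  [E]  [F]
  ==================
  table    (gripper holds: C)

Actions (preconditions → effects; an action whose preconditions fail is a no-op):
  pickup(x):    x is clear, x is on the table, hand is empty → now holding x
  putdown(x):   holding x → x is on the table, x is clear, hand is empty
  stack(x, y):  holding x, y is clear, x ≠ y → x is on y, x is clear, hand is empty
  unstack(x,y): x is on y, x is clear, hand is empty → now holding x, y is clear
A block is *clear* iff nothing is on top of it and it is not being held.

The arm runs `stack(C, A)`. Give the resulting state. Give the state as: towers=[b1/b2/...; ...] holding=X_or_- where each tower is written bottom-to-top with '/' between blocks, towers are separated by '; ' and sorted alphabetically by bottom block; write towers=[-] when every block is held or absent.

towers=[A/C; B/D; E; F/G] holding=-

before: towers=[A; B/D; E; F/G] holding=C
pre[stack(C, A)]: holding(C) ✓, clear(A) ✓, C≠A ✓
all met → apply stack(C, A)
after:  towers=[A/C; B/D; E; F/G] holding=-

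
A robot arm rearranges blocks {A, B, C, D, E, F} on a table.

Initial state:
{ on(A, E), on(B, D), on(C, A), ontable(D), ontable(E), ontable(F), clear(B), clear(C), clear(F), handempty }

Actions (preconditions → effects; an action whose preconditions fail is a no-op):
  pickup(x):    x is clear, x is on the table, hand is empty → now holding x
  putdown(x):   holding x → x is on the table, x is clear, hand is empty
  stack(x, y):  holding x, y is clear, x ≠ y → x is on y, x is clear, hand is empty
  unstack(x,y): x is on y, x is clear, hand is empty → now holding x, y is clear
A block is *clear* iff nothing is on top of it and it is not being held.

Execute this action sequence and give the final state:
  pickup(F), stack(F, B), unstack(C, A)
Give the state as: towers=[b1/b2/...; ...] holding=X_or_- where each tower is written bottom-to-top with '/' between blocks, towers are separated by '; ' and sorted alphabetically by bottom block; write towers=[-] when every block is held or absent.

step 1 (pickup(F)): towers=[D/B; E/A/C] holding=F
step 2 (stack(F, B)): towers=[D/B/F; E/A/C] holding=-
step 3 (unstack(C, A)): towers=[D/B/F; E/A] holding=C

towers=[D/B/F; E/A] holding=C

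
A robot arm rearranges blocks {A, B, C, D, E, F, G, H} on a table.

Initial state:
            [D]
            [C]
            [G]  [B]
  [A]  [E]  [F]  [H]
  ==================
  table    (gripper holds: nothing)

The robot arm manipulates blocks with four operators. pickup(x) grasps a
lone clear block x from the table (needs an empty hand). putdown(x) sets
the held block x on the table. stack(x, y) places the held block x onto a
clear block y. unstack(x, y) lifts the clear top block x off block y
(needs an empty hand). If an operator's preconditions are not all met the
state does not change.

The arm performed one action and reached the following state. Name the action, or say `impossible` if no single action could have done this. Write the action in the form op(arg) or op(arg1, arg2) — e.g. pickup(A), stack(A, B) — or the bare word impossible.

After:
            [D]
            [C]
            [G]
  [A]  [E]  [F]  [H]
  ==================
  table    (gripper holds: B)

unstack(B, H)

target: towers=[A; E; F/G/C/D; H] holding=B
         pickup(A) → towers=[E; F/G/C/D; H/B] holding=A
         pickup(E) → towers=[A; F/G/C/D; H/B] holding=E
     unstack(B, H) → towers=[A; E; F/G/C/D; H] holding=B  ← match
     unstack(D, C) → towers=[A; E; F/G/C; H/B] holding=D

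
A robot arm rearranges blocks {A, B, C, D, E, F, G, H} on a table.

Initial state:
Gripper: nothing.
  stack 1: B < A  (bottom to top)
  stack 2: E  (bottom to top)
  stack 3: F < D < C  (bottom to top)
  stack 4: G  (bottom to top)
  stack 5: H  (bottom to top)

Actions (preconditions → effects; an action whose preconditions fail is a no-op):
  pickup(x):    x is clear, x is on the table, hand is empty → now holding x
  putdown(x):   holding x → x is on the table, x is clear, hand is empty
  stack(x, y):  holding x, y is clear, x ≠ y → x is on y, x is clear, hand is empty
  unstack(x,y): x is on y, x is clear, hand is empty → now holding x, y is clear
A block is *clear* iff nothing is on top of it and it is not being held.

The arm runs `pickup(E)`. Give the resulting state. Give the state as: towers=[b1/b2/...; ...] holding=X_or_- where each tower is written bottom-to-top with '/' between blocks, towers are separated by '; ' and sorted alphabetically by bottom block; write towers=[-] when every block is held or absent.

towers=[B/A; F/D/C; G; H] holding=E

before: towers=[B/A; E; F/D/C; G; H] holding=-
pre[pickup(E)]: clear(E) yes, ontable(E) yes, handempty yes
all met → apply pickup(E)
after:  towers=[B/A; F/D/C; G; H] holding=E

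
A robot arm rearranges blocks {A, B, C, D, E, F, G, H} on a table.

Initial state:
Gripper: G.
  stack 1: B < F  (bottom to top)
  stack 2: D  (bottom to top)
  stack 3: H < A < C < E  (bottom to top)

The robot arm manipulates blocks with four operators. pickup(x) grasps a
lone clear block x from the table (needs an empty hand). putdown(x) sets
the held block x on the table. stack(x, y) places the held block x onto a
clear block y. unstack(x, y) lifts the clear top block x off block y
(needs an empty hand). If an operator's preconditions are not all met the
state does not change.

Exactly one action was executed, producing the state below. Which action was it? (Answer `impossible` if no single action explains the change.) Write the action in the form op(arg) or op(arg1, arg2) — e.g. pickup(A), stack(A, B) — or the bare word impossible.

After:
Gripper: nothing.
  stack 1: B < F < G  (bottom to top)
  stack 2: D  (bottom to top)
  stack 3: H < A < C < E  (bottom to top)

target: towers=[B/F/G; D; H/A/C/E] holding=-
        putdown(G) → towers=[B/F; D; G; H/A/C/E] holding=-
       stack(G, E) → towers=[B/F; D; H/A/C/E/G] holding=-
       stack(G, F) → towers=[B/F/G; D; H/A/C/E] holding=-  ← match
       stack(G, D) → towers=[B/F; D/G; H/A/C/E] holding=-

stack(G, F)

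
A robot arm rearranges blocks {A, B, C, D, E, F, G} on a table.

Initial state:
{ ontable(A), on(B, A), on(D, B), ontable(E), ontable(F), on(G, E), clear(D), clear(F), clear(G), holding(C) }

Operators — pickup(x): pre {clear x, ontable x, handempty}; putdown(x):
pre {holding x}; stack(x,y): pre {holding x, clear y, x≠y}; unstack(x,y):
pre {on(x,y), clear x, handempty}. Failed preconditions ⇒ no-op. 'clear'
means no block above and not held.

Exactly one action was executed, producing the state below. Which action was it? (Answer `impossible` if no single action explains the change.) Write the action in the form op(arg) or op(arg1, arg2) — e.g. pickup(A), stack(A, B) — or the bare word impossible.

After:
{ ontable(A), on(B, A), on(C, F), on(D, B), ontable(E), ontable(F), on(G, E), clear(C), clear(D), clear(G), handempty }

stack(C, F)

target: towers=[A/B/D; E/G; F/C] holding=-
        putdown(C) → towers=[A/B/D; C; E/G; F] holding=-
       stack(C, F) → towers=[A/B/D; E/G; F/C] holding=-  ← match
       stack(C, G) → towers=[A/B/D; E/G/C; F] holding=-
       stack(C, D) → towers=[A/B/D/C; E/G; F] holding=-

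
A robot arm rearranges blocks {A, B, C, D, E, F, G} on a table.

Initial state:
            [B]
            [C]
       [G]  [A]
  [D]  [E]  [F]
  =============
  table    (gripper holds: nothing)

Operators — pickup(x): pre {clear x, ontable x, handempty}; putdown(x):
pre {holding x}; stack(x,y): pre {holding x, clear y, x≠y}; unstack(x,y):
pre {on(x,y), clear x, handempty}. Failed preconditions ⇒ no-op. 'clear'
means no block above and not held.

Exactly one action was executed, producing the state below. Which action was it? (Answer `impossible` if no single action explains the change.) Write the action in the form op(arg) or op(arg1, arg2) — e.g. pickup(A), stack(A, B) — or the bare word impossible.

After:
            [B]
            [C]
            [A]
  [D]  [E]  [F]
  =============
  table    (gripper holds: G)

target: towers=[D; E; F/A/C/B] holding=G
     unstack(B, C) → towers=[D; E/G; F/A/C] holding=B
     unstack(G, E) → towers=[D; E; F/A/C/B] holding=G  ← match
         pickup(D) → towers=[E/G; F/A/C/B] holding=D

unstack(G, E)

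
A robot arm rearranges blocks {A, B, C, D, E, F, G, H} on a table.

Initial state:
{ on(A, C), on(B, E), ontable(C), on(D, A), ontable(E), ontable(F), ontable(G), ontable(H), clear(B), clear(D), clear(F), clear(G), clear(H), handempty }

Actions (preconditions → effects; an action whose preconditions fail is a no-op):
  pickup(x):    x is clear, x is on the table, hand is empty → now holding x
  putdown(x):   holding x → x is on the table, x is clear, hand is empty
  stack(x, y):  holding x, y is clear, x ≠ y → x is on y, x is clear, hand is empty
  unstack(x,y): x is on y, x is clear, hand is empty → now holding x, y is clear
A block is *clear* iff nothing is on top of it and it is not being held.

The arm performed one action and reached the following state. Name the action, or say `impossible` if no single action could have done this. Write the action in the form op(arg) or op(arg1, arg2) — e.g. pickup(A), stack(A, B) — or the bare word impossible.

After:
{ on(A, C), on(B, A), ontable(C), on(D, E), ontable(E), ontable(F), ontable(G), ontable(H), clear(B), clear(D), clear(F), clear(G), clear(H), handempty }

target: towers=[C/A/B; E/D; F; G; H] holding=-
         pickup(G) → towers=[C/A/D; E/B; F; H] holding=G
         pickup(H) → towers=[C/A/D; E/B; F; G] holding=H
     unstack(B, E) → towers=[C/A/D; E; F; G; H] holding=B
         pickup(F) → towers=[C/A/D; E/B; G; H] holding=F
     unstack(D, A) → towers=[C/A; E/B; F; G; H] holding=D
none of the 5 applicable actions match → impossible

impossible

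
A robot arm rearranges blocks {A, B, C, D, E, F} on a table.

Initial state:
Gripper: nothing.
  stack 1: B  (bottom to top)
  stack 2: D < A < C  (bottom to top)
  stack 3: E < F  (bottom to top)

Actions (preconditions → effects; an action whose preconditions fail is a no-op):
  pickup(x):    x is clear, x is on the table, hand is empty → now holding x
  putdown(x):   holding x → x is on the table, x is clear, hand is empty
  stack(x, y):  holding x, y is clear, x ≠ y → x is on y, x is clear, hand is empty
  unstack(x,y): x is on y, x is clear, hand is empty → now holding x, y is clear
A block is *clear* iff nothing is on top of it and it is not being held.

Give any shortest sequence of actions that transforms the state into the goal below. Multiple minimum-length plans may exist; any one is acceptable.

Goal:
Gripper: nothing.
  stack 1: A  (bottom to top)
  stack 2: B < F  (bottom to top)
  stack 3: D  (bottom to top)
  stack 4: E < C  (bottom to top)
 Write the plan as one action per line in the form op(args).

step 1 (unstack(F, E)): towers=[B; D/A/C; E] holding=F
step 2 (stack(F, B)): towers=[B/F; D/A/C; E] holding=-
step 3 (unstack(C, A)): towers=[B/F; D/A; E] holding=C
step 4 (stack(C, E)): towers=[B/F; D/A; E/C] holding=-
step 5 (unstack(A, D)): towers=[B/F; D; E/C] holding=A
step 6 (putdown(A)): towers=[A; B/F; D; E/C] holding=-
goal check: towers=[A; B/F; D; E/C] holding=- — reached (length 6, optimal by BFS)

unstack(F, E)
stack(F, B)
unstack(C, A)
stack(C, E)
unstack(A, D)
putdown(A)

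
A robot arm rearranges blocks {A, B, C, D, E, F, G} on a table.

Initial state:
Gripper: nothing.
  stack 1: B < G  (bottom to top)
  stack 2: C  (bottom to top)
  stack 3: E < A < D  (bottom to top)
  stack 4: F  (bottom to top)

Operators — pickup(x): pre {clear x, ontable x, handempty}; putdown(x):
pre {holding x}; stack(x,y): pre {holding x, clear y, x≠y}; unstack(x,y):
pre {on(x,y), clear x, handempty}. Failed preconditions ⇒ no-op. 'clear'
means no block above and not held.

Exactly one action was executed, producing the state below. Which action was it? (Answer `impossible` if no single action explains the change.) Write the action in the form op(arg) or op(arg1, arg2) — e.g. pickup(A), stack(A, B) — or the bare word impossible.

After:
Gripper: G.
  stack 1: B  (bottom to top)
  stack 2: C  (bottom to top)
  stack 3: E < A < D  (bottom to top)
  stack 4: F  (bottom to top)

unstack(G, B)

target: towers=[B; C; E/A/D; F] holding=G
         pickup(F) → towers=[B/G; C; E/A/D] holding=F
     unstack(G, B) → towers=[B; C; E/A/D; F] holding=G  ← match
     unstack(D, A) → towers=[B/G; C; E/A; F] holding=D
         pickup(C) → towers=[B/G; E/A/D; F] holding=C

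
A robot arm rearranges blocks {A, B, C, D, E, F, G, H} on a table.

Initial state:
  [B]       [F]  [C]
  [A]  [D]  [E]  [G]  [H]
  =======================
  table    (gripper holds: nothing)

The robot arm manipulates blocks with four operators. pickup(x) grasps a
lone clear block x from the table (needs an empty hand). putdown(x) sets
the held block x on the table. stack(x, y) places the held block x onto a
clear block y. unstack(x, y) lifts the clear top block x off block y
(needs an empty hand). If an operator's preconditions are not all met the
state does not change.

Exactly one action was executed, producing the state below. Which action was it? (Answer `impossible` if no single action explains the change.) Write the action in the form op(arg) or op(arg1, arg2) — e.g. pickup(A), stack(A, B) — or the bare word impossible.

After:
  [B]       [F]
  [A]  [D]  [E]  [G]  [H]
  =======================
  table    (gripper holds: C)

target: towers=[A/B; D; E/F; G; H] holding=C
         pickup(H) → towers=[A/B; D; E/F; G/C] holding=H
     unstack(B, A) → towers=[A; D; E/F; G/C; H] holding=B
     unstack(F, E) → towers=[A/B; D; E; G/C; H] holding=F
         pickup(D) → towers=[A/B; E/F; G/C; H] holding=D
     unstack(C, G) → towers=[A/B; D; E/F; G; H] holding=C  ← match

unstack(C, G)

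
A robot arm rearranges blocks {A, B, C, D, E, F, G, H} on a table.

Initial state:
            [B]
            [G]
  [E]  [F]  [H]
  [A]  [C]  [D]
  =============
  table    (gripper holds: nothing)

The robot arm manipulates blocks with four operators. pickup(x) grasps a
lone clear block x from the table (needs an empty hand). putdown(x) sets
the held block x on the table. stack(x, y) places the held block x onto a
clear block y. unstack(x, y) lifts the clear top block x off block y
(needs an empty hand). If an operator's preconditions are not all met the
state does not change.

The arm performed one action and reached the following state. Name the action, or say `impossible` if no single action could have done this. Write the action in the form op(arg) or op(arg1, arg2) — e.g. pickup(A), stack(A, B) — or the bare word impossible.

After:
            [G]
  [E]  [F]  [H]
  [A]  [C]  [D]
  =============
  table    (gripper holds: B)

unstack(B, G)

target: towers=[A/E; C/F; D/H/G] holding=B
     unstack(E, A) → towers=[A; C/F; D/H/G/B] holding=E
     unstack(B, G) → towers=[A/E; C/F; D/H/G] holding=B  ← match
     unstack(F, C) → towers=[A/E; C; D/H/G/B] holding=F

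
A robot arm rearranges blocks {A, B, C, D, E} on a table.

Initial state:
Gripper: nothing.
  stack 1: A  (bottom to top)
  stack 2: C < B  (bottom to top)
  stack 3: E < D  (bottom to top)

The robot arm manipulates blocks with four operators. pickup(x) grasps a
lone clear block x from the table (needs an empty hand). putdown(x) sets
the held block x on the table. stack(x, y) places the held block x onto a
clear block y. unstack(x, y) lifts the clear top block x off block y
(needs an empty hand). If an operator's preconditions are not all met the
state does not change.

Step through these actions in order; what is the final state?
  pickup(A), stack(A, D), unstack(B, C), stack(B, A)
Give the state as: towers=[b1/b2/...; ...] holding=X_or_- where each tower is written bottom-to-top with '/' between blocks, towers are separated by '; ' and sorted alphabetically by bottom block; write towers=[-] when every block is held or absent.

step 1 (pickup(A)): towers=[C/B; E/D] holding=A
step 2 (stack(A, D)): towers=[C/B; E/D/A] holding=-
step 3 (unstack(B, C)): towers=[C; E/D/A] holding=B
step 4 (stack(B, A)): towers=[C; E/D/A/B] holding=-

towers=[C; E/D/A/B] holding=-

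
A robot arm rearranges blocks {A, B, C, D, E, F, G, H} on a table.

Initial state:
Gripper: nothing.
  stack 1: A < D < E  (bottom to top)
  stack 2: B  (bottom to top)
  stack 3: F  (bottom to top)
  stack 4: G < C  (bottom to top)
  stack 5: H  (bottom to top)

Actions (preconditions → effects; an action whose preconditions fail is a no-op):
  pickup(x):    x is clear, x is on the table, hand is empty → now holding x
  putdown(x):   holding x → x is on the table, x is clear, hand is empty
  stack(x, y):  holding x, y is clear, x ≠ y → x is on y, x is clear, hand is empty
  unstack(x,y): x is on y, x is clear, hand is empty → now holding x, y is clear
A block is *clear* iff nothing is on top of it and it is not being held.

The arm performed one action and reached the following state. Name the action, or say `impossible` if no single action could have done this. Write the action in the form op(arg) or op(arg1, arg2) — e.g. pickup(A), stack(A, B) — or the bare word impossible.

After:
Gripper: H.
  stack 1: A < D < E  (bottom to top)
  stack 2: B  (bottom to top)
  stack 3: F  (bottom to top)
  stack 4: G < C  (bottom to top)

pickup(H)

target: towers=[A/D/E; B; F; G/C] holding=H
     unstack(E, D) → towers=[A/D; B; F; G/C; H] holding=E
         pickup(H) → towers=[A/D/E; B; F; G/C] holding=H  ← match
         pickup(B) → towers=[A/D/E; F; G/C; H] holding=B
         pickup(F) → towers=[A/D/E; B; G/C; H] holding=F
     unstack(C, G) → towers=[A/D/E; B; F; G; H] holding=C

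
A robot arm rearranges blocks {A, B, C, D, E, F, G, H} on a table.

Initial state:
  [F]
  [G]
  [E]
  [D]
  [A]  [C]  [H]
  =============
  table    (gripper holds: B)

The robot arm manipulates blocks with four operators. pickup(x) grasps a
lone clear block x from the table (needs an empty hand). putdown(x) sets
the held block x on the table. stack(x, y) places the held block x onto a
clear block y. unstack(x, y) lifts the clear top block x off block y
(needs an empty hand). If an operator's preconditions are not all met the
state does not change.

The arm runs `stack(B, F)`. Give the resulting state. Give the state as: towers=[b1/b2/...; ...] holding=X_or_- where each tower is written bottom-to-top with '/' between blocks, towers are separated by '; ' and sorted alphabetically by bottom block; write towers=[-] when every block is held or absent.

towers=[A/D/E/G/F/B; C; H] holding=-

before: towers=[A/D/E/G/F; C; H] holding=B
pre[stack(B, F)]: holding(B) yes, clear(F) yes, B≠F yes
all met → apply stack(B, F)
after:  towers=[A/D/E/G/F/B; C; H] holding=-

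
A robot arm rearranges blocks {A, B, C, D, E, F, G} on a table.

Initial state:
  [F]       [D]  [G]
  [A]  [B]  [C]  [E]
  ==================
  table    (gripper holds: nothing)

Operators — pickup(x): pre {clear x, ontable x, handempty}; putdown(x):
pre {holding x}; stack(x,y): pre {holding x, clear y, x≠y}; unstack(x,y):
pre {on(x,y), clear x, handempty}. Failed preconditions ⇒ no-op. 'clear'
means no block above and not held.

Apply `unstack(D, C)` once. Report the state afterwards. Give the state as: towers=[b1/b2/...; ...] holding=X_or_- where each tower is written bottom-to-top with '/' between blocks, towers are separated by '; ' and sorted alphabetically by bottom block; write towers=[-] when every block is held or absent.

towers=[A/F; B; C; E/G] holding=D

before: towers=[A/F; B; C/D; E/G] holding=-
pre[unstack(D, C)]: on(D,C) yes, clear(D) yes, handempty yes
all met → apply unstack(D, C)
after:  towers=[A/F; B; C; E/G] holding=D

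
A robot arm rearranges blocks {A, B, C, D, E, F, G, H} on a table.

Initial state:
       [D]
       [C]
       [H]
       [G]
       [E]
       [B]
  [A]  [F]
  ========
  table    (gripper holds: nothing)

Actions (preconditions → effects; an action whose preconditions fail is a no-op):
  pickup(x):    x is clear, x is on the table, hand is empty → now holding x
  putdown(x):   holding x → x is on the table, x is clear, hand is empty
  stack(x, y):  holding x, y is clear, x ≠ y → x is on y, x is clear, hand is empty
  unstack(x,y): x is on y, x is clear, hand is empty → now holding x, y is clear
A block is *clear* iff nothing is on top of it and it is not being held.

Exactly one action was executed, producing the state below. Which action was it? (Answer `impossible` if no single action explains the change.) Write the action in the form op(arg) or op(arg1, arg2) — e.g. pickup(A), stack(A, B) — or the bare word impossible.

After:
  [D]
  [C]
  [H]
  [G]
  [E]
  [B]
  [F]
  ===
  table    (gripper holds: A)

pickup(A)

target: towers=[F/B/E/G/H/C/D] holding=A
         pickup(A) → towers=[F/B/E/G/H/C/D] holding=A  ← match
     unstack(D, C) → towers=[A; F/B/E/G/H/C] holding=D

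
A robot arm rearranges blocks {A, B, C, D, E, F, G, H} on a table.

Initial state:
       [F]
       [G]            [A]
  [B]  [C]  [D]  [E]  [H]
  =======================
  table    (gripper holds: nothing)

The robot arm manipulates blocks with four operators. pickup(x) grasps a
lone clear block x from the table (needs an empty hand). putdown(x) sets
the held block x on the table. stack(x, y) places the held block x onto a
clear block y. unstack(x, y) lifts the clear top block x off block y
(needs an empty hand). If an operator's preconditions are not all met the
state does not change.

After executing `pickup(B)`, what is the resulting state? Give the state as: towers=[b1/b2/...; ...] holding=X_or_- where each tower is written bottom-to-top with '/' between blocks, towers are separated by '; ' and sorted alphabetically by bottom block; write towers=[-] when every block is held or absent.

towers=[C/G/F; D; E; H/A] holding=B

before: towers=[B; C/G/F; D; E; H/A] holding=-
pre[pickup(B)]: clear(B) yes, ontable(B) yes, handempty yes
all met → apply pickup(B)
after:  towers=[C/G/F; D; E; H/A] holding=B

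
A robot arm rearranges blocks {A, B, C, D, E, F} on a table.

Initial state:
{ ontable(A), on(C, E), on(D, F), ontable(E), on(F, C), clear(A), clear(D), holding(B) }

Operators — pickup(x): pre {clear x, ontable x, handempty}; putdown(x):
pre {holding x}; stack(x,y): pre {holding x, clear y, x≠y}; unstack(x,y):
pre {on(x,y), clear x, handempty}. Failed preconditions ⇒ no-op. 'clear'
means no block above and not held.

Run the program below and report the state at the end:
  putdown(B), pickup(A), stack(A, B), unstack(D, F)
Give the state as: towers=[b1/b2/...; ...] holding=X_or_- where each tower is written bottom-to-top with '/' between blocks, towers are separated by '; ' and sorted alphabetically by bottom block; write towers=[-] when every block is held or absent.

towers=[B/A; E/C/F] holding=D

step 1 (putdown(B)): towers=[A; B; E/C/F/D] holding=-
step 2 (pickup(A)): towers=[B; E/C/F/D] holding=A
step 3 (stack(A, B)): towers=[B/A; E/C/F/D] holding=-
step 4 (unstack(D, F)): towers=[B/A; E/C/F] holding=D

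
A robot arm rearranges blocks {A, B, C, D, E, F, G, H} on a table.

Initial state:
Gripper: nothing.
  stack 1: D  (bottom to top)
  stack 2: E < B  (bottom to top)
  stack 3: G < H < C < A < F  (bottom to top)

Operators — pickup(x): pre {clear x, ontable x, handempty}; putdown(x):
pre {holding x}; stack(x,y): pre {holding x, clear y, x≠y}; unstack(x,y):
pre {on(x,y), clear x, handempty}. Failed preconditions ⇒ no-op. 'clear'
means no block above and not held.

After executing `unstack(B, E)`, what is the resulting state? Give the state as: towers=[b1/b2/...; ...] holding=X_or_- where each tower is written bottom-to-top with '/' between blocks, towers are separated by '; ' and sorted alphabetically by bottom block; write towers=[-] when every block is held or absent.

towers=[D; E; G/H/C/A/F] holding=B

before: towers=[D; E/B; G/H/C/A/F] holding=-
pre[unstack(B, E)]: on(B,E) ok, clear(B) ok, handempty ok
all met → apply unstack(B, E)
after:  towers=[D; E; G/H/C/A/F] holding=B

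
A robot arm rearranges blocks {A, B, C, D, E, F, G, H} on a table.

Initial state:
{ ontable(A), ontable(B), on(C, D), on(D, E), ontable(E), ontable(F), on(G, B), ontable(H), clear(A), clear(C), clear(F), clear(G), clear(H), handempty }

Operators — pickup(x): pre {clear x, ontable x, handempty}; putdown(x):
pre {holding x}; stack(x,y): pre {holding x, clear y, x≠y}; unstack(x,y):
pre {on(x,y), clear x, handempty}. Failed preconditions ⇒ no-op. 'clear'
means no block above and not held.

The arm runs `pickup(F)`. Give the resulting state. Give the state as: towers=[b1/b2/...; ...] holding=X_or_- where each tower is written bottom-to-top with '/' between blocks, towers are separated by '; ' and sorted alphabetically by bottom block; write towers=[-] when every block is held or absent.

towers=[A; B/G; E/D/C; H] holding=F

before: towers=[A; B/G; E/D/C; F; H] holding=-
pre[pickup(F)]: clear(F) ok, ontable(F) ok, handempty ok
all met → apply pickup(F)
after:  towers=[A; B/G; E/D/C; H] holding=F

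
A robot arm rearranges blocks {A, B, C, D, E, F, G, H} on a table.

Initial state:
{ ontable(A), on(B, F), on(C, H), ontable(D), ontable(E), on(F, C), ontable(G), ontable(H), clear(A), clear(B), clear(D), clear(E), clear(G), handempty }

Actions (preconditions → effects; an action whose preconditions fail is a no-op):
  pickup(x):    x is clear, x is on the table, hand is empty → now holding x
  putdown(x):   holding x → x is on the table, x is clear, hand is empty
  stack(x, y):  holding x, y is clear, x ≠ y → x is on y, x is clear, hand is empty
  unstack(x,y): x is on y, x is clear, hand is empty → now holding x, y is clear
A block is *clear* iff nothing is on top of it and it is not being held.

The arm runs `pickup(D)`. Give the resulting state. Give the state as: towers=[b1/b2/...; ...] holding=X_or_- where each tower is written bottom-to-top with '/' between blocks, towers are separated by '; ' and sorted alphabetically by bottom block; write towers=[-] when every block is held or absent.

towers=[A; E; G; H/C/F/B] holding=D

before: towers=[A; D; E; G; H/C/F/B] holding=-
pre[pickup(D)]: clear(D) yes, ontable(D) yes, handempty yes
all met → apply pickup(D)
after:  towers=[A; E; G; H/C/F/B] holding=D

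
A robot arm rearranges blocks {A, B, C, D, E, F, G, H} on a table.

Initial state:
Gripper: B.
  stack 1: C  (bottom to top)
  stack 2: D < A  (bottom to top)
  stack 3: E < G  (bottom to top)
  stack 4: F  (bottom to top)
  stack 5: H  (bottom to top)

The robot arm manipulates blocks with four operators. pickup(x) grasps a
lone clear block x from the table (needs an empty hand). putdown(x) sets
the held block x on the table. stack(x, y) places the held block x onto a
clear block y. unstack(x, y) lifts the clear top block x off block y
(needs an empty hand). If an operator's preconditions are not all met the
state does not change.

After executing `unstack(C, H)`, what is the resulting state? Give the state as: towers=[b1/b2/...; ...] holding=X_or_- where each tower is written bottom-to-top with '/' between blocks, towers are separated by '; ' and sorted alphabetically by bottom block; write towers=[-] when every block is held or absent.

before: towers=[C; D/A; E/G; F; H] holding=B
pre[unstack(C, H)]: on(C,H) no, clear(C) yes, handempty no
on(C,H), handempty unmet → unstack(C, H) is a no-op
after:  towers=[C; D/A; E/G; F; H] holding=B

towers=[C; D/A; E/G; F; H] holding=B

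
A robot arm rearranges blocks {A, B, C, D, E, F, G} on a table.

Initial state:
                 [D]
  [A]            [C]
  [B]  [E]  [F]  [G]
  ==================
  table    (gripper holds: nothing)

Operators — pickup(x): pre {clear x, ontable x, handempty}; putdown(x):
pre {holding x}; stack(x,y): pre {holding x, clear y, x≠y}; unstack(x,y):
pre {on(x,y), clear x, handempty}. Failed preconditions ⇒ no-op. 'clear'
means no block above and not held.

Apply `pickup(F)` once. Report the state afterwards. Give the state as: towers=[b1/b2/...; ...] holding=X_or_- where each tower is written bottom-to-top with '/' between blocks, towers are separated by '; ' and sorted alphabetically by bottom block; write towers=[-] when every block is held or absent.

towers=[B/A; E; G/C/D] holding=F

before: towers=[B/A; E; F; G/C/D] holding=-
pre[pickup(F)]: clear(F) yes, ontable(F) yes, handempty yes
all met → apply pickup(F)
after:  towers=[B/A; E; G/C/D] holding=F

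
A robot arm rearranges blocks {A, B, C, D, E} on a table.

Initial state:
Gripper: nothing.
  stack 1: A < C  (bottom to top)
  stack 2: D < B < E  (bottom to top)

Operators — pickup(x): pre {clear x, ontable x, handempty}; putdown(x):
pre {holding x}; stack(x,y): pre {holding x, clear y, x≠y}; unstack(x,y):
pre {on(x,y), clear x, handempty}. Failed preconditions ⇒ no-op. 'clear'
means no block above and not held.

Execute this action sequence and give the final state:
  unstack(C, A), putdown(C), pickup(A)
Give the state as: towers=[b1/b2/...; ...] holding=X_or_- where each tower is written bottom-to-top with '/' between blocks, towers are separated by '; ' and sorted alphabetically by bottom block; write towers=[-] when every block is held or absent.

towers=[C; D/B/E] holding=A

step 1 (unstack(C, A)): towers=[A; D/B/E] holding=C
step 2 (putdown(C)): towers=[A; C; D/B/E] holding=-
step 3 (pickup(A)): towers=[C; D/B/E] holding=A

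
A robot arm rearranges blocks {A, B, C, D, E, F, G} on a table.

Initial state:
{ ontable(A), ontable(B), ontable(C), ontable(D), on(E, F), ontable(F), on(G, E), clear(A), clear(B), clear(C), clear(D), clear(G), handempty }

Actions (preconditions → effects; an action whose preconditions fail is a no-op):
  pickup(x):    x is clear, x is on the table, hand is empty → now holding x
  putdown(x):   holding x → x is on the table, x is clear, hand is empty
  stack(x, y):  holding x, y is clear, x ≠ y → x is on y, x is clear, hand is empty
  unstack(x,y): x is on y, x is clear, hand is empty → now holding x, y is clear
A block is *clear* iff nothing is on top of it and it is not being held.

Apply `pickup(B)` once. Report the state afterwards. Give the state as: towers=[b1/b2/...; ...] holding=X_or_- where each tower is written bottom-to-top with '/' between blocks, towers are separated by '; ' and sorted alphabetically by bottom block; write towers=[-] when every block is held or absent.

before: towers=[A; B; C; D; F/E/G] holding=-
pre[pickup(B)]: clear(B) ✓, ontable(B) ✓, handempty ✓
all met → apply pickup(B)
after:  towers=[A; C; D; F/E/G] holding=B

towers=[A; C; D; F/E/G] holding=B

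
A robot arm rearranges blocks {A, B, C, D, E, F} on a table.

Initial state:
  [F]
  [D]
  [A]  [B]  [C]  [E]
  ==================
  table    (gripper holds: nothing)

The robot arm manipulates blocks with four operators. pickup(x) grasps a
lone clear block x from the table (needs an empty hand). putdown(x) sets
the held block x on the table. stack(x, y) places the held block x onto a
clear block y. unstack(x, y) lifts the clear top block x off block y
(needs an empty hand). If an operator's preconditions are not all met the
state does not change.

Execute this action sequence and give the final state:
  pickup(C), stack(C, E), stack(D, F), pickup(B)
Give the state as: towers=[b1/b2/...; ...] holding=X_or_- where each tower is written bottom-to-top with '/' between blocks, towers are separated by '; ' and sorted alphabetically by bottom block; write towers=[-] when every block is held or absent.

step 1 (pickup(C)): towers=[A/D/F; B; E] holding=C
step 2 (stack(C, E)): towers=[A/D/F; B; E/C] holding=-
step 3 (stack(D, F)) [no-op]: towers=[A/D/F; B; E/C] holding=-
step 4 (pickup(B)): towers=[A/D/F; E/C] holding=B

towers=[A/D/F; E/C] holding=B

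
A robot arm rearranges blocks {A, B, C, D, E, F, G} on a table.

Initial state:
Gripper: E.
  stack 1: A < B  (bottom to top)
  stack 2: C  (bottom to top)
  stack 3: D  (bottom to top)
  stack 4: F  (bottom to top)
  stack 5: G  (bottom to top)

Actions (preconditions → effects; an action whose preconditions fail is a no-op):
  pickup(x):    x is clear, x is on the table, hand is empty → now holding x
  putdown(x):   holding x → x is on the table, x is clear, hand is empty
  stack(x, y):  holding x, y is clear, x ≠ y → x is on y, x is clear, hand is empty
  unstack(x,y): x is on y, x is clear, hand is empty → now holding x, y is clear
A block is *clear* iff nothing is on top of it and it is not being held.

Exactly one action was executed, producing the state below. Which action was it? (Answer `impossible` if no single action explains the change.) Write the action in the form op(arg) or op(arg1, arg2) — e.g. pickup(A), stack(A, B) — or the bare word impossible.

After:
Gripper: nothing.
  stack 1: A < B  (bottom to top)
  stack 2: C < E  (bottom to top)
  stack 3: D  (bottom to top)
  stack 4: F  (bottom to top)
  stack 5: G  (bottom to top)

stack(E, C)

target: towers=[A/B; C/E; D; F; G] holding=-
        putdown(E) → towers=[A/B; C; D; E; F; G] holding=-
       stack(E, B) → towers=[A/B/E; C; D; F; G] holding=-
       stack(E, F) → towers=[A/B; C; D; F/E; G] holding=-
       stack(E, G) → towers=[A/B; C; D; F; G/E] holding=-
       stack(E, D) → towers=[A/B; C; D/E; F; G] holding=-
       stack(E, C) → towers=[A/B; C/E; D; F; G] holding=-  ← match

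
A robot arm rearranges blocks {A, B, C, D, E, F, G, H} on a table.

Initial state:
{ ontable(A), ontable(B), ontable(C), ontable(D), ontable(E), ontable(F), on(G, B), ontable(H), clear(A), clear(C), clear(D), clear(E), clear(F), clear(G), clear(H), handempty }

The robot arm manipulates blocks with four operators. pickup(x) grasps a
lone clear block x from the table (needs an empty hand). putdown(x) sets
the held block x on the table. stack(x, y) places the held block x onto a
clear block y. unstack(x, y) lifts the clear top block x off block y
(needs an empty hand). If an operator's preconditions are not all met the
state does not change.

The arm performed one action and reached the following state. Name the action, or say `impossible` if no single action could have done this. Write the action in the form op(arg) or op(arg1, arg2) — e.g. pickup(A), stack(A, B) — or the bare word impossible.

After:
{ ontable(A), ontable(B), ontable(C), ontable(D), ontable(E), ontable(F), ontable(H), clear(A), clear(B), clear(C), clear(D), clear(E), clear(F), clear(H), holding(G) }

target: towers=[A; B; C; D; E; F; H] holding=G
     unstack(G, B) → towers=[A; B; C; D; E; F; H] holding=G  ← match
         pickup(A) → towers=[B/G; C; D; E; F; H] holding=A
         pickup(E) → towers=[A; B/G; C; D; F; H] holding=E
         pickup(H) → towers=[A; B/G; C; D; E; F] holding=H
         pickup(F) → towers=[A; B/G; C; D; E; H] holding=F
         pickup(D) → towers=[A; B/G; C; E; F; H] holding=D
         pickup(C) → towers=[A; B/G; D; E; F; H] holding=C

unstack(G, B)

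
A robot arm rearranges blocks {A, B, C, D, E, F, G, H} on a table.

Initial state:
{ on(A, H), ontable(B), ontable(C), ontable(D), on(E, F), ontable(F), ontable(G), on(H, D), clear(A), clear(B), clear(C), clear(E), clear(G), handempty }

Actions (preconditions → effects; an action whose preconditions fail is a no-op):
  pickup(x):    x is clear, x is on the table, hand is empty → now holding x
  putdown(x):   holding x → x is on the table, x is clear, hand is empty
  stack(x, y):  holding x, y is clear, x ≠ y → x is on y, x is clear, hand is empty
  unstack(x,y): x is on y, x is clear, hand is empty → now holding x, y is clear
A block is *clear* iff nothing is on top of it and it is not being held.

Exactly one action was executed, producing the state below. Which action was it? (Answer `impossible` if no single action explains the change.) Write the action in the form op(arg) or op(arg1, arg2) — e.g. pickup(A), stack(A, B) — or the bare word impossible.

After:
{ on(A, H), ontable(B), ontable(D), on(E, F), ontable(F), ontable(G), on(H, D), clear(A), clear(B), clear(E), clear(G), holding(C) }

pickup(C)

target: towers=[B; D/H/A; F/E; G] holding=C
         pickup(G) → towers=[B; C; D/H/A; F/E] holding=G
     unstack(A, H) → towers=[B; C; D/H; F/E; G] holding=A
     unstack(E, F) → towers=[B; C; D/H/A; F; G] holding=E
         pickup(B) → towers=[C; D/H/A; F/E; G] holding=B
         pickup(C) → towers=[B; D/H/A; F/E; G] holding=C  ← match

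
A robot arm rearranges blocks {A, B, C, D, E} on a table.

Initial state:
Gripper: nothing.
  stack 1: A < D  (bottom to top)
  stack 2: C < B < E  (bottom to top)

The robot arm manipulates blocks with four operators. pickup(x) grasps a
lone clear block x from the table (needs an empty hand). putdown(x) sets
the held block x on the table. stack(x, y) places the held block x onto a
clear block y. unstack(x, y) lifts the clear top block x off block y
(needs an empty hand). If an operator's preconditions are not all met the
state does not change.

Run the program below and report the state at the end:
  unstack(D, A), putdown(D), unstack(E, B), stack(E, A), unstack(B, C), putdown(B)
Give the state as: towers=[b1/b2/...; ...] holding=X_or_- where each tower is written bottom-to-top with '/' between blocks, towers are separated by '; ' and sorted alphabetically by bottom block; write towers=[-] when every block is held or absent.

step 1 (unstack(D, A)): towers=[A; C/B/E] holding=D
step 2 (putdown(D)): towers=[A; C/B/E; D] holding=-
step 3 (unstack(E, B)): towers=[A; C/B; D] holding=E
step 4 (stack(E, A)): towers=[A/E; C/B; D] holding=-
step 5 (unstack(B, C)): towers=[A/E; C; D] holding=B
step 6 (putdown(B)): towers=[A/E; B; C; D] holding=-

towers=[A/E; B; C; D] holding=-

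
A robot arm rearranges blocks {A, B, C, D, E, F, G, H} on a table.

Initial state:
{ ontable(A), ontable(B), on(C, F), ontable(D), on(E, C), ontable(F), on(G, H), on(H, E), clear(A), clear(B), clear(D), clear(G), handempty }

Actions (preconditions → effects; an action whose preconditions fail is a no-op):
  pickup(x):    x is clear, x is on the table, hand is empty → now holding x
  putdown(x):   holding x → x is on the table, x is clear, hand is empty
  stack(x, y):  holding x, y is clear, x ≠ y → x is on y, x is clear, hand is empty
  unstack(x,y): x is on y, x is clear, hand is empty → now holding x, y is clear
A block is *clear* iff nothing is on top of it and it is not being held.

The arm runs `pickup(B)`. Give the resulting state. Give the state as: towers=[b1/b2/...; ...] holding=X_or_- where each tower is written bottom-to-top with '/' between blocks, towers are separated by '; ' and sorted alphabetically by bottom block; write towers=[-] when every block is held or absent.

before: towers=[A; B; D; F/C/E/H/G] holding=-
pre[pickup(B)]: clear(B) yes, ontable(B) yes, handempty yes
all met → apply pickup(B)
after:  towers=[A; D; F/C/E/H/G] holding=B

towers=[A; D; F/C/E/H/G] holding=B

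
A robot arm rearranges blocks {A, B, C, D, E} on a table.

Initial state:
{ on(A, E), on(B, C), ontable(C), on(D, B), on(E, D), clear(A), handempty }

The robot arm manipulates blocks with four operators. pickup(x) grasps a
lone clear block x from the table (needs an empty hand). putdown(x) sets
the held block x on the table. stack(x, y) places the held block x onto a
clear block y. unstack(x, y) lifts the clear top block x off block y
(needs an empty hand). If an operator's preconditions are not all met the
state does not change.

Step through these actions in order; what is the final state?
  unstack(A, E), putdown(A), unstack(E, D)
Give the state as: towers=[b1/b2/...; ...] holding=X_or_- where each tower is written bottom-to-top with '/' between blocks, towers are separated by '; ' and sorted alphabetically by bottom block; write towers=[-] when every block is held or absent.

step 1 (unstack(A, E)): towers=[C/B/D/E] holding=A
step 2 (putdown(A)): towers=[A; C/B/D/E] holding=-
step 3 (unstack(E, D)): towers=[A; C/B/D] holding=E

towers=[A; C/B/D] holding=E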